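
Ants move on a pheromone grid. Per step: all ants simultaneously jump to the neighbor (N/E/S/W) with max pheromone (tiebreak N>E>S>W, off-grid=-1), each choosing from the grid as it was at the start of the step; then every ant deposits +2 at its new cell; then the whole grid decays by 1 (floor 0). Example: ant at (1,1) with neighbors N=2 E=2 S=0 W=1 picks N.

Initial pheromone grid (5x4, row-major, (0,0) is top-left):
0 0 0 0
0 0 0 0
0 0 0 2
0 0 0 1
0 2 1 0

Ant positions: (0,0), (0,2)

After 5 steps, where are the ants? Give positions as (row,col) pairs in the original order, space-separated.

Step 1: ant0:(0,0)->E->(0,1) | ant1:(0,2)->E->(0,3)
  grid max=1 at (0,1)
Step 2: ant0:(0,1)->E->(0,2) | ant1:(0,3)->S->(1,3)
  grid max=1 at (0,2)
Step 3: ant0:(0,2)->E->(0,3) | ant1:(1,3)->N->(0,3)
  grid max=3 at (0,3)
Step 4: ant0:(0,3)->S->(1,3) | ant1:(0,3)->S->(1,3)
  grid max=3 at (1,3)
Step 5: ant0:(1,3)->N->(0,3) | ant1:(1,3)->N->(0,3)
  grid max=5 at (0,3)

(0,3) (0,3)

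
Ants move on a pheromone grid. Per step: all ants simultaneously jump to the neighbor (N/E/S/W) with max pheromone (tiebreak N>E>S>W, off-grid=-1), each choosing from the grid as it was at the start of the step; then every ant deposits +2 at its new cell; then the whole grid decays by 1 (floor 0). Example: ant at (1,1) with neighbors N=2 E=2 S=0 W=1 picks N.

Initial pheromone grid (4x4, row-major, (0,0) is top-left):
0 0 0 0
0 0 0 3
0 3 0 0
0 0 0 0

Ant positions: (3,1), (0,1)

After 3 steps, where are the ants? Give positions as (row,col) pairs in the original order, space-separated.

Step 1: ant0:(3,1)->N->(2,1) | ant1:(0,1)->E->(0,2)
  grid max=4 at (2,1)
Step 2: ant0:(2,1)->N->(1,1) | ant1:(0,2)->E->(0,3)
  grid max=3 at (2,1)
Step 3: ant0:(1,1)->S->(2,1) | ant1:(0,3)->S->(1,3)
  grid max=4 at (2,1)

(2,1) (1,3)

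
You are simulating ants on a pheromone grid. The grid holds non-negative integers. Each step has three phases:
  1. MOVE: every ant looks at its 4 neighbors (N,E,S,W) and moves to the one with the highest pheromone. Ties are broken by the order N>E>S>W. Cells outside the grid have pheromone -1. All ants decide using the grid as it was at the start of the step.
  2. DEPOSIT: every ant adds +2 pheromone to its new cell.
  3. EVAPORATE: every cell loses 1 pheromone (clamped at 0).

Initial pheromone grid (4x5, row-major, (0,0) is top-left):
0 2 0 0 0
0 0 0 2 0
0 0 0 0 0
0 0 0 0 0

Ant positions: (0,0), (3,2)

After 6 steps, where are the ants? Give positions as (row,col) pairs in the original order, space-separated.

Step 1: ant0:(0,0)->E->(0,1) | ant1:(3,2)->N->(2,2)
  grid max=3 at (0,1)
Step 2: ant0:(0,1)->E->(0,2) | ant1:(2,2)->N->(1,2)
  grid max=2 at (0,1)
Step 3: ant0:(0,2)->W->(0,1) | ant1:(1,2)->N->(0,2)
  grid max=3 at (0,1)
Step 4: ant0:(0,1)->E->(0,2) | ant1:(0,2)->W->(0,1)
  grid max=4 at (0,1)
Step 5: ant0:(0,2)->W->(0,1) | ant1:(0,1)->E->(0,2)
  grid max=5 at (0,1)
Step 6: ant0:(0,1)->E->(0,2) | ant1:(0,2)->W->(0,1)
  grid max=6 at (0,1)

(0,2) (0,1)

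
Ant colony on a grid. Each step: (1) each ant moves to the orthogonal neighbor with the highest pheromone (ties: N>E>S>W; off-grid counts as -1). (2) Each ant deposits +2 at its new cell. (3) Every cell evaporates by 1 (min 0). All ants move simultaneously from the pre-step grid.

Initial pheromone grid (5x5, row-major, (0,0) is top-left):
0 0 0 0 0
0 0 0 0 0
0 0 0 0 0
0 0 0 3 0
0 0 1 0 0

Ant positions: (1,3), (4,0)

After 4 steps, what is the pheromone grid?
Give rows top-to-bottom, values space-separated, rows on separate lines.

After step 1: ants at (0,3),(3,0)
  0 0 0 1 0
  0 0 0 0 0
  0 0 0 0 0
  1 0 0 2 0
  0 0 0 0 0
After step 2: ants at (0,4),(2,0)
  0 0 0 0 1
  0 0 0 0 0
  1 0 0 0 0
  0 0 0 1 0
  0 0 0 0 0
After step 3: ants at (1,4),(1,0)
  0 0 0 0 0
  1 0 0 0 1
  0 0 0 0 0
  0 0 0 0 0
  0 0 0 0 0
After step 4: ants at (0,4),(0,0)
  1 0 0 0 1
  0 0 0 0 0
  0 0 0 0 0
  0 0 0 0 0
  0 0 0 0 0

1 0 0 0 1
0 0 0 0 0
0 0 0 0 0
0 0 0 0 0
0 0 0 0 0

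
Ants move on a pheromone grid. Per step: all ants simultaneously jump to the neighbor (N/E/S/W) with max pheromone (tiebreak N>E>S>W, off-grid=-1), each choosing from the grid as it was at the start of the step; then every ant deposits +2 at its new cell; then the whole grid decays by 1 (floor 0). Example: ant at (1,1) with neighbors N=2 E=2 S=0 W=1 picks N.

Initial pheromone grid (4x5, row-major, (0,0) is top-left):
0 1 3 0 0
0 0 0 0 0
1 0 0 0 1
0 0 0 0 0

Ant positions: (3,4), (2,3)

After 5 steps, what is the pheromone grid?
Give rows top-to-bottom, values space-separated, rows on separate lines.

After step 1: ants at (2,4),(2,4)
  0 0 2 0 0
  0 0 0 0 0
  0 0 0 0 4
  0 0 0 0 0
After step 2: ants at (1,4),(1,4)
  0 0 1 0 0
  0 0 0 0 3
  0 0 0 0 3
  0 0 0 0 0
After step 3: ants at (2,4),(2,4)
  0 0 0 0 0
  0 0 0 0 2
  0 0 0 0 6
  0 0 0 0 0
After step 4: ants at (1,4),(1,4)
  0 0 0 0 0
  0 0 0 0 5
  0 0 0 0 5
  0 0 0 0 0
After step 5: ants at (2,4),(2,4)
  0 0 0 0 0
  0 0 0 0 4
  0 0 0 0 8
  0 0 0 0 0

0 0 0 0 0
0 0 0 0 4
0 0 0 0 8
0 0 0 0 0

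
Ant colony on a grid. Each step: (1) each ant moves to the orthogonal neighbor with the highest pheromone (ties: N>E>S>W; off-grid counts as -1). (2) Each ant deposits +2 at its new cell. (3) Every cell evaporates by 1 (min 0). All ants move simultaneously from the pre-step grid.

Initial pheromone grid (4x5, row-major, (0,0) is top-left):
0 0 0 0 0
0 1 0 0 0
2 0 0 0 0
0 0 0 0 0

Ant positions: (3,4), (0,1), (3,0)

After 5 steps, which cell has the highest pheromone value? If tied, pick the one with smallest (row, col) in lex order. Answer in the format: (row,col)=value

Answer: (2,0)=3

Derivation:
Step 1: ant0:(3,4)->N->(2,4) | ant1:(0,1)->S->(1,1) | ant2:(3,0)->N->(2,0)
  grid max=3 at (2,0)
Step 2: ant0:(2,4)->N->(1,4) | ant1:(1,1)->N->(0,1) | ant2:(2,0)->N->(1,0)
  grid max=2 at (2,0)
Step 3: ant0:(1,4)->N->(0,4) | ant1:(0,1)->S->(1,1) | ant2:(1,0)->S->(2,0)
  grid max=3 at (2,0)
Step 4: ant0:(0,4)->S->(1,4) | ant1:(1,1)->N->(0,1) | ant2:(2,0)->N->(1,0)
  grid max=2 at (2,0)
Step 5: ant0:(1,4)->N->(0,4) | ant1:(0,1)->S->(1,1) | ant2:(1,0)->S->(2,0)
  grid max=3 at (2,0)
Final grid:
  0 0 0 0 1
  0 2 0 0 0
  3 0 0 0 0
  0 0 0 0 0
Max pheromone 3 at (2,0)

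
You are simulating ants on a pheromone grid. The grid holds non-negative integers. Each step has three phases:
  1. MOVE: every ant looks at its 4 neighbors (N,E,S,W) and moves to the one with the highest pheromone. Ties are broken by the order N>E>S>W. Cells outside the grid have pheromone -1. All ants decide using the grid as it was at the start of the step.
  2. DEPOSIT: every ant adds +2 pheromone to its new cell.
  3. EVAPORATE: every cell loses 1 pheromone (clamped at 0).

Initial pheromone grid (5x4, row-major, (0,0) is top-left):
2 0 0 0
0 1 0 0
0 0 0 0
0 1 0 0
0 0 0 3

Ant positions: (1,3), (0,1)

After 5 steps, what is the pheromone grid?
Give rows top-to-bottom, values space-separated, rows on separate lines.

After step 1: ants at (0,3),(0,0)
  3 0 0 1
  0 0 0 0
  0 0 0 0
  0 0 0 0
  0 0 0 2
After step 2: ants at (1,3),(0,1)
  2 1 0 0
  0 0 0 1
  0 0 0 0
  0 0 0 0
  0 0 0 1
After step 3: ants at (0,3),(0,0)
  3 0 0 1
  0 0 0 0
  0 0 0 0
  0 0 0 0
  0 0 0 0
After step 4: ants at (1,3),(0,1)
  2 1 0 0
  0 0 0 1
  0 0 0 0
  0 0 0 0
  0 0 0 0
After step 5: ants at (0,3),(0,0)
  3 0 0 1
  0 0 0 0
  0 0 0 0
  0 0 0 0
  0 0 0 0

3 0 0 1
0 0 0 0
0 0 0 0
0 0 0 0
0 0 0 0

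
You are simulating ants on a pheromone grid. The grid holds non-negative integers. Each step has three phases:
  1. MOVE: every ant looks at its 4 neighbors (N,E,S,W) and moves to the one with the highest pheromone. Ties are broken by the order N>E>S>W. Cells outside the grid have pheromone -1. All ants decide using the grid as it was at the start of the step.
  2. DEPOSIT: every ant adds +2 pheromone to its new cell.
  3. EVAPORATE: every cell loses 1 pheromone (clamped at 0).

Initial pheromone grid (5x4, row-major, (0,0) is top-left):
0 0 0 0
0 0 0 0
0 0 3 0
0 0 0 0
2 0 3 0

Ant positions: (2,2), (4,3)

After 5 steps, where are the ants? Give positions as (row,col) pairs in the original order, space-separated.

Step 1: ant0:(2,2)->N->(1,2) | ant1:(4,3)->W->(4,2)
  grid max=4 at (4,2)
Step 2: ant0:(1,2)->S->(2,2) | ant1:(4,2)->N->(3,2)
  grid max=3 at (2,2)
Step 3: ant0:(2,2)->S->(3,2) | ant1:(3,2)->N->(2,2)
  grid max=4 at (2,2)
Step 4: ant0:(3,2)->N->(2,2) | ant1:(2,2)->S->(3,2)
  grid max=5 at (2,2)
Step 5: ant0:(2,2)->S->(3,2) | ant1:(3,2)->N->(2,2)
  grid max=6 at (2,2)

(3,2) (2,2)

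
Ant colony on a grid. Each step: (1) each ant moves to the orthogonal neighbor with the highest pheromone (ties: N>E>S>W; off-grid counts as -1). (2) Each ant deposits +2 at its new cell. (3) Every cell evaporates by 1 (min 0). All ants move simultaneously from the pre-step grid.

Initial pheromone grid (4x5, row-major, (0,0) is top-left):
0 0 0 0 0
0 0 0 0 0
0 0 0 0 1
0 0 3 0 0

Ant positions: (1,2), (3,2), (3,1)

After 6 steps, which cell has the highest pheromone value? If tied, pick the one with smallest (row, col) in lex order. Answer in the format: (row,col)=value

Step 1: ant0:(1,2)->N->(0,2) | ant1:(3,2)->N->(2,2) | ant2:(3,1)->E->(3,2)
  grid max=4 at (3,2)
Step 2: ant0:(0,2)->E->(0,3) | ant1:(2,2)->S->(3,2) | ant2:(3,2)->N->(2,2)
  grid max=5 at (3,2)
Step 3: ant0:(0,3)->E->(0,4) | ant1:(3,2)->N->(2,2) | ant2:(2,2)->S->(3,2)
  grid max=6 at (3,2)
Step 4: ant0:(0,4)->S->(1,4) | ant1:(2,2)->S->(3,2) | ant2:(3,2)->N->(2,2)
  grid max=7 at (3,2)
Step 5: ant0:(1,4)->N->(0,4) | ant1:(3,2)->N->(2,2) | ant2:(2,2)->S->(3,2)
  grid max=8 at (3,2)
Step 6: ant0:(0,4)->S->(1,4) | ant1:(2,2)->S->(3,2) | ant2:(3,2)->N->(2,2)
  grid max=9 at (3,2)
Final grid:
  0 0 0 0 0
  0 0 0 0 1
  0 0 6 0 0
  0 0 9 0 0
Max pheromone 9 at (3,2)

Answer: (3,2)=9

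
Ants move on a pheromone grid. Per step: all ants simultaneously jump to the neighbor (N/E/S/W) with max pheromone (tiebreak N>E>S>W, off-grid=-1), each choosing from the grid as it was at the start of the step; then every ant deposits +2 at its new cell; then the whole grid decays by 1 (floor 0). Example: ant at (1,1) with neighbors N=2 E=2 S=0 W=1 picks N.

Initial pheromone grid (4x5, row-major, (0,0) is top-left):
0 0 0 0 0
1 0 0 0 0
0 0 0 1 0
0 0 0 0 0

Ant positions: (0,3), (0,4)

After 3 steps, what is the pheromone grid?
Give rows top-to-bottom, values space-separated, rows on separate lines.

After step 1: ants at (0,4),(1,4)
  0 0 0 0 1
  0 0 0 0 1
  0 0 0 0 0
  0 0 0 0 0
After step 2: ants at (1,4),(0,4)
  0 0 0 0 2
  0 0 0 0 2
  0 0 0 0 0
  0 0 0 0 0
After step 3: ants at (0,4),(1,4)
  0 0 0 0 3
  0 0 0 0 3
  0 0 0 0 0
  0 0 0 0 0

0 0 0 0 3
0 0 0 0 3
0 0 0 0 0
0 0 0 0 0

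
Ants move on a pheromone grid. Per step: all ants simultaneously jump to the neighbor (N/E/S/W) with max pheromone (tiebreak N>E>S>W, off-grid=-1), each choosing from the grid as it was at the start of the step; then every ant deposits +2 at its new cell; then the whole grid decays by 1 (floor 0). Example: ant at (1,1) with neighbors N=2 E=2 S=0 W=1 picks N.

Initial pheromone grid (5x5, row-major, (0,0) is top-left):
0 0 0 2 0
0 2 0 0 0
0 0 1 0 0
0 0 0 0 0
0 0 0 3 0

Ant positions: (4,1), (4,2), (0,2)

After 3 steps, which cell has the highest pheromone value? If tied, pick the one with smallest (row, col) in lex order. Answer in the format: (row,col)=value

Answer: (4,3)=4

Derivation:
Step 1: ant0:(4,1)->N->(3,1) | ant1:(4,2)->E->(4,3) | ant2:(0,2)->E->(0,3)
  grid max=4 at (4,3)
Step 2: ant0:(3,1)->N->(2,1) | ant1:(4,3)->N->(3,3) | ant2:(0,3)->E->(0,4)
  grid max=3 at (4,3)
Step 3: ant0:(2,1)->N->(1,1) | ant1:(3,3)->S->(4,3) | ant2:(0,4)->W->(0,3)
  grid max=4 at (4,3)
Final grid:
  0 0 0 3 0
  0 1 0 0 0
  0 0 0 0 0
  0 0 0 0 0
  0 0 0 4 0
Max pheromone 4 at (4,3)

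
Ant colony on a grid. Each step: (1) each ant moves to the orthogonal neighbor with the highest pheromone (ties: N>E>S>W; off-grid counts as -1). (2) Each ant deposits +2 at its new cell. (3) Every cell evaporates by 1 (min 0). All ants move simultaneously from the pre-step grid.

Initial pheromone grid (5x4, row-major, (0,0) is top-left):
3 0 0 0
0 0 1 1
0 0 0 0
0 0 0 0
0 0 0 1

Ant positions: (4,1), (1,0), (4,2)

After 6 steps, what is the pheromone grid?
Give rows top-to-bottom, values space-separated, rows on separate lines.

After step 1: ants at (3,1),(0,0),(4,3)
  4 0 0 0
  0 0 0 0
  0 0 0 0
  0 1 0 0
  0 0 0 2
After step 2: ants at (2,1),(0,1),(3,3)
  3 1 0 0
  0 0 0 0
  0 1 0 0
  0 0 0 1
  0 0 0 1
After step 3: ants at (1,1),(0,0),(4,3)
  4 0 0 0
  0 1 0 0
  0 0 0 0
  0 0 0 0
  0 0 0 2
After step 4: ants at (0,1),(0,1),(3,3)
  3 3 0 0
  0 0 0 0
  0 0 0 0
  0 0 0 1
  0 0 0 1
After step 5: ants at (0,0),(0,0),(4,3)
  6 2 0 0
  0 0 0 0
  0 0 0 0
  0 0 0 0
  0 0 0 2
After step 6: ants at (0,1),(0,1),(3,3)
  5 5 0 0
  0 0 0 0
  0 0 0 0
  0 0 0 1
  0 0 0 1

5 5 0 0
0 0 0 0
0 0 0 0
0 0 0 1
0 0 0 1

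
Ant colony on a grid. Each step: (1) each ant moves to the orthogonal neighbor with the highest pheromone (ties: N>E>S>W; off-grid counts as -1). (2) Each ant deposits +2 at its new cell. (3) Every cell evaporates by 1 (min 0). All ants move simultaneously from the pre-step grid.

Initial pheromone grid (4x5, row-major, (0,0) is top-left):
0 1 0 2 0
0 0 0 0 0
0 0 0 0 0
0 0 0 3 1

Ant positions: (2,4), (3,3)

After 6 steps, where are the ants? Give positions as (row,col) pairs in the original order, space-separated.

Step 1: ant0:(2,4)->S->(3,4) | ant1:(3,3)->E->(3,4)
  grid max=4 at (3,4)
Step 2: ant0:(3,4)->W->(3,3) | ant1:(3,4)->W->(3,3)
  grid max=5 at (3,3)
Step 3: ant0:(3,3)->E->(3,4) | ant1:(3,3)->E->(3,4)
  grid max=6 at (3,4)
Step 4: ant0:(3,4)->W->(3,3) | ant1:(3,4)->W->(3,3)
  grid max=7 at (3,3)
Step 5: ant0:(3,3)->E->(3,4) | ant1:(3,3)->E->(3,4)
  grid max=8 at (3,4)
Step 6: ant0:(3,4)->W->(3,3) | ant1:(3,4)->W->(3,3)
  grid max=9 at (3,3)

(3,3) (3,3)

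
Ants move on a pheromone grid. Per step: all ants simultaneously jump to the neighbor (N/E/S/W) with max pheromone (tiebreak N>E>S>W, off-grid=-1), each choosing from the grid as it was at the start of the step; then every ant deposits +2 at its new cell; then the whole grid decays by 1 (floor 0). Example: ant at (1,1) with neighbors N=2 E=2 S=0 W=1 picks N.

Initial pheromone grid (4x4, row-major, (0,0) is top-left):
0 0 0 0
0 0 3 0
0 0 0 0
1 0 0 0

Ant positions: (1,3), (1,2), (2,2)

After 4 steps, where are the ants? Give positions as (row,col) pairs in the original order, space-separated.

Step 1: ant0:(1,3)->W->(1,2) | ant1:(1,2)->N->(0,2) | ant2:(2,2)->N->(1,2)
  grid max=6 at (1,2)
Step 2: ant0:(1,2)->N->(0,2) | ant1:(0,2)->S->(1,2) | ant2:(1,2)->N->(0,2)
  grid max=7 at (1,2)
Step 3: ant0:(0,2)->S->(1,2) | ant1:(1,2)->N->(0,2) | ant2:(0,2)->S->(1,2)
  grid max=10 at (1,2)
Step 4: ant0:(1,2)->N->(0,2) | ant1:(0,2)->S->(1,2) | ant2:(1,2)->N->(0,2)
  grid max=11 at (1,2)

(0,2) (1,2) (0,2)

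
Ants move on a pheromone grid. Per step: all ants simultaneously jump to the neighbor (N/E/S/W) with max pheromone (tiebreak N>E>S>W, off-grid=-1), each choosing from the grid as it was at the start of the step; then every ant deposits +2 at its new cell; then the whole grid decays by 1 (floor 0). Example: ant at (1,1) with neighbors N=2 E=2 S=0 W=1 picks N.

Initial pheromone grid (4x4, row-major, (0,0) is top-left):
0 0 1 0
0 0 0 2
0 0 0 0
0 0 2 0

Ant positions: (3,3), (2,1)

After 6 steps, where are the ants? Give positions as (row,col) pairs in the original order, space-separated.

Step 1: ant0:(3,3)->W->(3,2) | ant1:(2,1)->N->(1,1)
  grid max=3 at (3,2)
Step 2: ant0:(3,2)->N->(2,2) | ant1:(1,1)->N->(0,1)
  grid max=2 at (3,2)
Step 3: ant0:(2,2)->S->(3,2) | ant1:(0,1)->E->(0,2)
  grid max=3 at (3,2)
Step 4: ant0:(3,2)->N->(2,2) | ant1:(0,2)->E->(0,3)
  grid max=2 at (3,2)
Step 5: ant0:(2,2)->S->(3,2) | ant1:(0,3)->S->(1,3)
  grid max=3 at (3,2)
Step 6: ant0:(3,2)->N->(2,2) | ant1:(1,3)->N->(0,3)
  grid max=2 at (3,2)

(2,2) (0,3)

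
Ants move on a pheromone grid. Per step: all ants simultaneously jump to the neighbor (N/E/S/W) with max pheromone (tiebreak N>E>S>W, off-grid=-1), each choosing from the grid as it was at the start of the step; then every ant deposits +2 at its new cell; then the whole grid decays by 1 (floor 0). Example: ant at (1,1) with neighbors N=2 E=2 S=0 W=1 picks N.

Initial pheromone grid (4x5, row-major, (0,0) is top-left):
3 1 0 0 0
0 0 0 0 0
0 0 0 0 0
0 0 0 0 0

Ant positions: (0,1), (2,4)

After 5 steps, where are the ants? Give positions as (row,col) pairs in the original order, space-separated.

Step 1: ant0:(0,1)->W->(0,0) | ant1:(2,4)->N->(1,4)
  grid max=4 at (0,0)
Step 2: ant0:(0,0)->E->(0,1) | ant1:(1,4)->N->(0,4)
  grid max=3 at (0,0)
Step 3: ant0:(0,1)->W->(0,0) | ant1:(0,4)->S->(1,4)
  grid max=4 at (0,0)
Step 4: ant0:(0,0)->E->(0,1) | ant1:(1,4)->N->(0,4)
  grid max=3 at (0,0)
Step 5: ant0:(0,1)->W->(0,0) | ant1:(0,4)->S->(1,4)
  grid max=4 at (0,0)

(0,0) (1,4)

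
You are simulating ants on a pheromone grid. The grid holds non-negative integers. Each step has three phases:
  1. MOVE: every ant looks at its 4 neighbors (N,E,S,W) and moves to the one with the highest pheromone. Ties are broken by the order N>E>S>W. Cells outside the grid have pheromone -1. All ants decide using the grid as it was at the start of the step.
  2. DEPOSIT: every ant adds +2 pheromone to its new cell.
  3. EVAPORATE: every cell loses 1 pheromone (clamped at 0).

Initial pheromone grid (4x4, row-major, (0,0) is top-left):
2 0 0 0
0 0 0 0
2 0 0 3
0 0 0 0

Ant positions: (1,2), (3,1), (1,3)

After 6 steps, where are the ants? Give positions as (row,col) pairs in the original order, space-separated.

Step 1: ant0:(1,2)->N->(0,2) | ant1:(3,1)->N->(2,1) | ant2:(1,3)->S->(2,3)
  grid max=4 at (2,3)
Step 2: ant0:(0,2)->E->(0,3) | ant1:(2,1)->W->(2,0) | ant2:(2,3)->N->(1,3)
  grid max=3 at (2,3)
Step 3: ant0:(0,3)->S->(1,3) | ant1:(2,0)->N->(1,0) | ant2:(1,3)->S->(2,3)
  grid max=4 at (2,3)
Step 4: ant0:(1,3)->S->(2,3) | ant1:(1,0)->S->(2,0) | ant2:(2,3)->N->(1,3)
  grid max=5 at (2,3)
Step 5: ant0:(2,3)->N->(1,3) | ant1:(2,0)->N->(1,0) | ant2:(1,3)->S->(2,3)
  grid max=6 at (2,3)
Step 6: ant0:(1,3)->S->(2,3) | ant1:(1,0)->S->(2,0) | ant2:(2,3)->N->(1,3)
  grid max=7 at (2,3)

(2,3) (2,0) (1,3)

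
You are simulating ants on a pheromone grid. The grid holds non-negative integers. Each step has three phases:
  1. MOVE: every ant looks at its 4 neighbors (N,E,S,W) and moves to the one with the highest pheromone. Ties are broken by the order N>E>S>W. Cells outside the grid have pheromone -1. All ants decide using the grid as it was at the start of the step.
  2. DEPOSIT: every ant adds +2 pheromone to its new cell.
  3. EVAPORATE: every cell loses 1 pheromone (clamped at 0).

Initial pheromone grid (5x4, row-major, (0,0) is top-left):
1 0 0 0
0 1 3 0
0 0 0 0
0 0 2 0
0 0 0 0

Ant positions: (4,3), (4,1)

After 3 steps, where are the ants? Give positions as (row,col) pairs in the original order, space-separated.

Step 1: ant0:(4,3)->N->(3,3) | ant1:(4,1)->N->(3,1)
  grid max=2 at (1,2)
Step 2: ant0:(3,3)->W->(3,2) | ant1:(3,1)->E->(3,2)
  grid max=4 at (3,2)
Step 3: ant0:(3,2)->N->(2,2) | ant1:(3,2)->N->(2,2)
  grid max=3 at (2,2)

(2,2) (2,2)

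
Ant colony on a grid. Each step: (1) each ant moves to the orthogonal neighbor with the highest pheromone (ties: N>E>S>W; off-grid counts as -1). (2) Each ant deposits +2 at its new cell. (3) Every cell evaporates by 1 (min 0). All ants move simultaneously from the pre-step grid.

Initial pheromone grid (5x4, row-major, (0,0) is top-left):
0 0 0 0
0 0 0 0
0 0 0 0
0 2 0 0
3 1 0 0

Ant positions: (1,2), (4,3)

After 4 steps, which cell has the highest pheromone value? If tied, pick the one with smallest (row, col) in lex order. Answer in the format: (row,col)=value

Step 1: ant0:(1,2)->N->(0,2) | ant1:(4,3)->N->(3,3)
  grid max=2 at (4,0)
Step 2: ant0:(0,2)->E->(0,3) | ant1:(3,3)->N->(2,3)
  grid max=1 at (0,3)
Step 3: ant0:(0,3)->S->(1,3) | ant1:(2,3)->N->(1,3)
  grid max=3 at (1,3)
Step 4: ant0:(1,3)->N->(0,3) | ant1:(1,3)->N->(0,3)
  grid max=3 at (0,3)
Final grid:
  0 0 0 3
  0 0 0 2
  0 0 0 0
  0 0 0 0
  0 0 0 0
Max pheromone 3 at (0,3)

Answer: (0,3)=3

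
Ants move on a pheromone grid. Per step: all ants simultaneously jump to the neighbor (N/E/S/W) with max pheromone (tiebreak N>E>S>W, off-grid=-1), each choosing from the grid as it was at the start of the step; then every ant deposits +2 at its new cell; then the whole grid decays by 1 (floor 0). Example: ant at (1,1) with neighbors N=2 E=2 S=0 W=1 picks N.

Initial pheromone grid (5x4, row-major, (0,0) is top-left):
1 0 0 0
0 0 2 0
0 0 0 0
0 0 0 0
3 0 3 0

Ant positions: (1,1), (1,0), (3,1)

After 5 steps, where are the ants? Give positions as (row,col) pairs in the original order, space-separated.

Step 1: ant0:(1,1)->E->(1,2) | ant1:(1,0)->N->(0,0) | ant2:(3,1)->N->(2,1)
  grid max=3 at (1,2)
Step 2: ant0:(1,2)->N->(0,2) | ant1:(0,0)->E->(0,1) | ant2:(2,1)->N->(1,1)
  grid max=2 at (1,2)
Step 3: ant0:(0,2)->S->(1,2) | ant1:(0,1)->E->(0,2) | ant2:(1,1)->E->(1,2)
  grid max=5 at (1,2)
Step 4: ant0:(1,2)->N->(0,2) | ant1:(0,2)->S->(1,2) | ant2:(1,2)->N->(0,2)
  grid max=6 at (1,2)
Step 5: ant0:(0,2)->S->(1,2) | ant1:(1,2)->N->(0,2) | ant2:(0,2)->S->(1,2)
  grid max=9 at (1,2)

(1,2) (0,2) (1,2)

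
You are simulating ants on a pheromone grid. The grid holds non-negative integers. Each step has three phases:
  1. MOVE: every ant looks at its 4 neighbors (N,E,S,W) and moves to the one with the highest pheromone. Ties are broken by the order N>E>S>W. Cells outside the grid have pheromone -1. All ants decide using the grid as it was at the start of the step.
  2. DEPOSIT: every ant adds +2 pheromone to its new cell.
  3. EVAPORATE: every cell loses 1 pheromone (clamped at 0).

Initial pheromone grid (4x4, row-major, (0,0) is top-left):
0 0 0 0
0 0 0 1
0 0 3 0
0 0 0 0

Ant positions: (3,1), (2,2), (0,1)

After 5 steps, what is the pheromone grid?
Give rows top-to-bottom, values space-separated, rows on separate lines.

After step 1: ants at (2,1),(1,2),(0,2)
  0 0 1 0
  0 0 1 0
  0 1 2 0
  0 0 0 0
After step 2: ants at (2,2),(2,2),(1,2)
  0 0 0 0
  0 0 2 0
  0 0 5 0
  0 0 0 0
After step 3: ants at (1,2),(1,2),(2,2)
  0 0 0 0
  0 0 5 0
  0 0 6 0
  0 0 0 0
After step 4: ants at (2,2),(2,2),(1,2)
  0 0 0 0
  0 0 6 0
  0 0 9 0
  0 0 0 0
After step 5: ants at (1,2),(1,2),(2,2)
  0 0 0 0
  0 0 9 0
  0 0 10 0
  0 0 0 0

0 0 0 0
0 0 9 0
0 0 10 0
0 0 0 0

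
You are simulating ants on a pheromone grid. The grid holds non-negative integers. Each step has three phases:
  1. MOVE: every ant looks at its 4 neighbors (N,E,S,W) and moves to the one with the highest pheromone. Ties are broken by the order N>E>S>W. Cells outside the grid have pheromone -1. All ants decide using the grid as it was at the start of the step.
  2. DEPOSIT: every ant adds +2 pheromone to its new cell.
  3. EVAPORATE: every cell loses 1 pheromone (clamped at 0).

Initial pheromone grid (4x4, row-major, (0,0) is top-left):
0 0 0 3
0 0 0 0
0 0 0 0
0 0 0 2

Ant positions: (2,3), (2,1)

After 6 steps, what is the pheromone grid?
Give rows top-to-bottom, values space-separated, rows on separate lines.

After step 1: ants at (3,3),(1,1)
  0 0 0 2
  0 1 0 0
  0 0 0 0
  0 0 0 3
After step 2: ants at (2,3),(0,1)
  0 1 0 1
  0 0 0 0
  0 0 0 1
  0 0 0 2
After step 3: ants at (3,3),(0,2)
  0 0 1 0
  0 0 0 0
  0 0 0 0
  0 0 0 3
After step 4: ants at (2,3),(0,3)
  0 0 0 1
  0 0 0 0
  0 0 0 1
  0 0 0 2
After step 5: ants at (3,3),(1,3)
  0 0 0 0
  0 0 0 1
  0 0 0 0
  0 0 0 3
After step 6: ants at (2,3),(0,3)
  0 0 0 1
  0 0 0 0
  0 0 0 1
  0 0 0 2

0 0 0 1
0 0 0 0
0 0 0 1
0 0 0 2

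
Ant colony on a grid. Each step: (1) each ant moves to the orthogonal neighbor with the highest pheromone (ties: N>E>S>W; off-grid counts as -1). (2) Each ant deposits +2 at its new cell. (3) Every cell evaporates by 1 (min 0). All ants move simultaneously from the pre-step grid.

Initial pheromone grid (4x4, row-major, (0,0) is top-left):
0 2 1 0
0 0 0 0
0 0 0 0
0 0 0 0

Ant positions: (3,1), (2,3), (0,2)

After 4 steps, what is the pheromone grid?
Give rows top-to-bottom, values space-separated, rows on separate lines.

After step 1: ants at (2,1),(1,3),(0,1)
  0 3 0 0
  0 0 0 1
  0 1 0 0
  0 0 0 0
After step 2: ants at (1,1),(0,3),(0,2)
  0 2 1 1
  0 1 0 0
  0 0 0 0
  0 0 0 0
After step 3: ants at (0,1),(0,2),(0,1)
  0 5 2 0
  0 0 0 0
  0 0 0 0
  0 0 0 0
After step 4: ants at (0,2),(0,1),(0,2)
  0 6 5 0
  0 0 0 0
  0 0 0 0
  0 0 0 0

0 6 5 0
0 0 0 0
0 0 0 0
0 0 0 0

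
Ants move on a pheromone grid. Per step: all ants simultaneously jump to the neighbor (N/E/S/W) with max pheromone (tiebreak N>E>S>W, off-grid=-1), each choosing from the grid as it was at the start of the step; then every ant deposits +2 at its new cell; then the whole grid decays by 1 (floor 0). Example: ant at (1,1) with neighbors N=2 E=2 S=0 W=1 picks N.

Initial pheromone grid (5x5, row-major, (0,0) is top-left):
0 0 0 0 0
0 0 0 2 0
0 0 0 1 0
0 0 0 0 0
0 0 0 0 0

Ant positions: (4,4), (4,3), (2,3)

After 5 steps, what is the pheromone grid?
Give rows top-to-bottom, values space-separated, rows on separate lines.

After step 1: ants at (3,4),(3,3),(1,3)
  0 0 0 0 0
  0 0 0 3 0
  0 0 0 0 0
  0 0 0 1 1
  0 0 0 0 0
After step 2: ants at (3,3),(3,4),(0,3)
  0 0 0 1 0
  0 0 0 2 0
  0 0 0 0 0
  0 0 0 2 2
  0 0 0 0 0
After step 3: ants at (3,4),(3,3),(1,3)
  0 0 0 0 0
  0 0 0 3 0
  0 0 0 0 0
  0 0 0 3 3
  0 0 0 0 0
After step 4: ants at (3,3),(3,4),(0,3)
  0 0 0 1 0
  0 0 0 2 0
  0 0 0 0 0
  0 0 0 4 4
  0 0 0 0 0
After step 5: ants at (3,4),(3,3),(1,3)
  0 0 0 0 0
  0 0 0 3 0
  0 0 0 0 0
  0 0 0 5 5
  0 0 0 0 0

0 0 0 0 0
0 0 0 3 0
0 0 0 0 0
0 0 0 5 5
0 0 0 0 0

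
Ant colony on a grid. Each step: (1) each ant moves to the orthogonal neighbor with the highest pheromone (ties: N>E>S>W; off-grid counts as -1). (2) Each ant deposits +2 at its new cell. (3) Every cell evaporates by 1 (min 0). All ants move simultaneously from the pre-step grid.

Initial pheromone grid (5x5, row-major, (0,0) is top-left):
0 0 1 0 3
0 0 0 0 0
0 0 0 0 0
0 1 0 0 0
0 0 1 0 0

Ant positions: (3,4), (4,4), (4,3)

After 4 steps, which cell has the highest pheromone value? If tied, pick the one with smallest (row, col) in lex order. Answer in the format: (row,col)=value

Step 1: ant0:(3,4)->N->(2,4) | ant1:(4,4)->N->(3,4) | ant2:(4,3)->W->(4,2)
  grid max=2 at (0,4)
Step 2: ant0:(2,4)->S->(3,4) | ant1:(3,4)->N->(2,4) | ant2:(4,2)->N->(3,2)
  grid max=2 at (2,4)
Step 3: ant0:(3,4)->N->(2,4) | ant1:(2,4)->S->(3,4) | ant2:(3,2)->S->(4,2)
  grid max=3 at (2,4)
Step 4: ant0:(2,4)->S->(3,4) | ant1:(3,4)->N->(2,4) | ant2:(4,2)->N->(3,2)
  grid max=4 at (2,4)
Final grid:
  0 0 0 0 0
  0 0 0 0 0
  0 0 0 0 4
  0 0 1 0 4
  0 0 1 0 0
Max pheromone 4 at (2,4)

Answer: (2,4)=4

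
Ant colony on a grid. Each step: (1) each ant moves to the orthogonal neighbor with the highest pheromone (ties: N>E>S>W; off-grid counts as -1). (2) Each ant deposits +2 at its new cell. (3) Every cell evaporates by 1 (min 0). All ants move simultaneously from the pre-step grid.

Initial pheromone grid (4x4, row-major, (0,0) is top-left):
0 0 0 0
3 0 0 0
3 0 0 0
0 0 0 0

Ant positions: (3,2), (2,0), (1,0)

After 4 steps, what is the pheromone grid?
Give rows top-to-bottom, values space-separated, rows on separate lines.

After step 1: ants at (2,2),(1,0),(2,0)
  0 0 0 0
  4 0 0 0
  4 0 1 0
  0 0 0 0
After step 2: ants at (1,2),(2,0),(1,0)
  0 0 0 0
  5 0 1 0
  5 0 0 0
  0 0 0 0
After step 3: ants at (0,2),(1,0),(2,0)
  0 0 1 0
  6 0 0 0
  6 0 0 0
  0 0 0 0
After step 4: ants at (0,3),(2,0),(1,0)
  0 0 0 1
  7 0 0 0
  7 0 0 0
  0 0 0 0

0 0 0 1
7 0 0 0
7 0 0 0
0 0 0 0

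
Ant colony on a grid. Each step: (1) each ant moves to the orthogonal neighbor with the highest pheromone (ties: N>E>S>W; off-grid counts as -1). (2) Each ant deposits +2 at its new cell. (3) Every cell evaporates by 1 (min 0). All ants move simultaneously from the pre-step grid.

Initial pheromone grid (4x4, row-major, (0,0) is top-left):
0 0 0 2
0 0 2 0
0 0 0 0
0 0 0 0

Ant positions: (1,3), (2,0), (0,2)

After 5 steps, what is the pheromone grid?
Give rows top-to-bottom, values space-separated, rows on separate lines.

After step 1: ants at (0,3),(1,0),(0,3)
  0 0 0 5
  1 0 1 0
  0 0 0 0
  0 0 0 0
After step 2: ants at (1,3),(0,0),(1,3)
  1 0 0 4
  0 0 0 3
  0 0 0 0
  0 0 0 0
After step 3: ants at (0,3),(0,1),(0,3)
  0 1 0 7
  0 0 0 2
  0 0 0 0
  0 0 0 0
After step 4: ants at (1,3),(0,2),(1,3)
  0 0 1 6
  0 0 0 5
  0 0 0 0
  0 0 0 0
After step 5: ants at (0,3),(0,3),(0,3)
  0 0 0 11
  0 0 0 4
  0 0 0 0
  0 0 0 0

0 0 0 11
0 0 0 4
0 0 0 0
0 0 0 0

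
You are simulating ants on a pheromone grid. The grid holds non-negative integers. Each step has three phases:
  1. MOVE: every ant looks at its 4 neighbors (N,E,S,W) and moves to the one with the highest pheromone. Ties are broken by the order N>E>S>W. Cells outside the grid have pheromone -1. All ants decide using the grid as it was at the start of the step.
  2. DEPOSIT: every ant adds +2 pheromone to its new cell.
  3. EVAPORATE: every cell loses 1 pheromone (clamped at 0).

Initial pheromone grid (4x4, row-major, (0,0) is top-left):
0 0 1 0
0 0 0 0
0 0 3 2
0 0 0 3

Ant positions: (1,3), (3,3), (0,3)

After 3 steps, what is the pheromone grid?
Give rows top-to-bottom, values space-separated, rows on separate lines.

After step 1: ants at (2,3),(2,3),(0,2)
  0 0 2 0
  0 0 0 0
  0 0 2 5
  0 0 0 2
After step 2: ants at (3,3),(3,3),(0,3)
  0 0 1 1
  0 0 0 0
  0 0 1 4
  0 0 0 5
After step 3: ants at (2,3),(2,3),(0,2)
  0 0 2 0
  0 0 0 0
  0 0 0 7
  0 0 0 4

0 0 2 0
0 0 0 0
0 0 0 7
0 0 0 4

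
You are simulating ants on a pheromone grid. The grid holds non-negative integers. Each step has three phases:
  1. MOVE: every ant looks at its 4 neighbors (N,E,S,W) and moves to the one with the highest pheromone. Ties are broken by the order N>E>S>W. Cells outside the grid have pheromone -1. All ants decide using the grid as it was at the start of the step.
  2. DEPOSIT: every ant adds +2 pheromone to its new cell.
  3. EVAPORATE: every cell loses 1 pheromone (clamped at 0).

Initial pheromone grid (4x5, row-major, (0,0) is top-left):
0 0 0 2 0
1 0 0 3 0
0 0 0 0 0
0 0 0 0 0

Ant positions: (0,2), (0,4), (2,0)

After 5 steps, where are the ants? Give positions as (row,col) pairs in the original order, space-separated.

Step 1: ant0:(0,2)->E->(0,3) | ant1:(0,4)->W->(0,3) | ant2:(2,0)->N->(1,0)
  grid max=5 at (0,3)
Step 2: ant0:(0,3)->S->(1,3) | ant1:(0,3)->S->(1,3) | ant2:(1,0)->N->(0,0)
  grid max=5 at (1,3)
Step 3: ant0:(1,3)->N->(0,3) | ant1:(1,3)->N->(0,3) | ant2:(0,0)->S->(1,0)
  grid max=7 at (0,3)
Step 4: ant0:(0,3)->S->(1,3) | ant1:(0,3)->S->(1,3) | ant2:(1,0)->N->(0,0)
  grid max=7 at (1,3)
Step 5: ant0:(1,3)->N->(0,3) | ant1:(1,3)->N->(0,3) | ant2:(0,0)->S->(1,0)
  grid max=9 at (0,3)

(0,3) (0,3) (1,0)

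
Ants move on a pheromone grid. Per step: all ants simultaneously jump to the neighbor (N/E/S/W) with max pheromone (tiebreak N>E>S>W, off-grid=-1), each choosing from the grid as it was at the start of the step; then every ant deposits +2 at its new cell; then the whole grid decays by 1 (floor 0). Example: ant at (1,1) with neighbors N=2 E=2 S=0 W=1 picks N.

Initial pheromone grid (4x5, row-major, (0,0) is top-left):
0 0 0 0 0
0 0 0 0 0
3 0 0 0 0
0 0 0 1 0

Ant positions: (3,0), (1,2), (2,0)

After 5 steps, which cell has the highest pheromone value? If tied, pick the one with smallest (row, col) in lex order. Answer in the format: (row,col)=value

Answer: (2,0)=8

Derivation:
Step 1: ant0:(3,0)->N->(2,0) | ant1:(1,2)->N->(0,2) | ant2:(2,0)->N->(1,0)
  grid max=4 at (2,0)
Step 2: ant0:(2,0)->N->(1,0) | ant1:(0,2)->E->(0,3) | ant2:(1,0)->S->(2,0)
  grid max=5 at (2,0)
Step 3: ant0:(1,0)->S->(2,0) | ant1:(0,3)->E->(0,4) | ant2:(2,0)->N->(1,0)
  grid max=6 at (2,0)
Step 4: ant0:(2,0)->N->(1,0) | ant1:(0,4)->S->(1,4) | ant2:(1,0)->S->(2,0)
  grid max=7 at (2,0)
Step 5: ant0:(1,0)->S->(2,0) | ant1:(1,4)->N->(0,4) | ant2:(2,0)->N->(1,0)
  grid max=8 at (2,0)
Final grid:
  0 0 0 0 1
  5 0 0 0 0
  8 0 0 0 0
  0 0 0 0 0
Max pheromone 8 at (2,0)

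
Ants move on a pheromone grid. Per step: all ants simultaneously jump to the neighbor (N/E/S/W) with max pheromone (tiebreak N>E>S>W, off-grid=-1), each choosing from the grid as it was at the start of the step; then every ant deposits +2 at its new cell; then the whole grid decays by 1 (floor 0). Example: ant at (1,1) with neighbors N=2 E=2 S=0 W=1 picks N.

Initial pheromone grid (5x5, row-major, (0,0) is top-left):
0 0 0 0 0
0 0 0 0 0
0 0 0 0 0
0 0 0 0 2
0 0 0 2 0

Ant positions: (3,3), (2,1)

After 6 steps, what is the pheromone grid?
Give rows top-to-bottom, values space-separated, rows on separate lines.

After step 1: ants at (3,4),(1,1)
  0 0 0 0 0
  0 1 0 0 0
  0 0 0 0 0
  0 0 0 0 3
  0 0 0 1 0
After step 2: ants at (2,4),(0,1)
  0 1 0 0 0
  0 0 0 0 0
  0 0 0 0 1
  0 0 0 0 2
  0 0 0 0 0
After step 3: ants at (3,4),(0,2)
  0 0 1 0 0
  0 0 0 0 0
  0 0 0 0 0
  0 0 0 0 3
  0 0 0 0 0
After step 4: ants at (2,4),(0,3)
  0 0 0 1 0
  0 0 0 0 0
  0 0 0 0 1
  0 0 0 0 2
  0 0 0 0 0
After step 5: ants at (3,4),(0,4)
  0 0 0 0 1
  0 0 0 0 0
  0 0 0 0 0
  0 0 0 0 3
  0 0 0 0 0
After step 6: ants at (2,4),(1,4)
  0 0 0 0 0
  0 0 0 0 1
  0 0 0 0 1
  0 0 0 0 2
  0 0 0 0 0

0 0 0 0 0
0 0 0 0 1
0 0 0 0 1
0 0 0 0 2
0 0 0 0 0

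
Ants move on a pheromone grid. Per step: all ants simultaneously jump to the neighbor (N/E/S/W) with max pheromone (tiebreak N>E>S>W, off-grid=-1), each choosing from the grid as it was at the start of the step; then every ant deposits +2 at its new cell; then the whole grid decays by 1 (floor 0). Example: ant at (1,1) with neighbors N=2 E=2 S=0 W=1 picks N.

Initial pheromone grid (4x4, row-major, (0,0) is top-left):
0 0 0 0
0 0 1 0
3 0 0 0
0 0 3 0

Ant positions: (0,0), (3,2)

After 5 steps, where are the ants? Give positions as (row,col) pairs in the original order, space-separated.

Step 1: ant0:(0,0)->E->(0,1) | ant1:(3,2)->N->(2,2)
  grid max=2 at (2,0)
Step 2: ant0:(0,1)->E->(0,2) | ant1:(2,2)->S->(3,2)
  grid max=3 at (3,2)
Step 3: ant0:(0,2)->E->(0,3) | ant1:(3,2)->N->(2,2)
  grid max=2 at (3,2)
Step 4: ant0:(0,3)->S->(1,3) | ant1:(2,2)->S->(3,2)
  grid max=3 at (3,2)
Step 5: ant0:(1,3)->N->(0,3) | ant1:(3,2)->N->(2,2)
  grid max=2 at (3,2)

(0,3) (2,2)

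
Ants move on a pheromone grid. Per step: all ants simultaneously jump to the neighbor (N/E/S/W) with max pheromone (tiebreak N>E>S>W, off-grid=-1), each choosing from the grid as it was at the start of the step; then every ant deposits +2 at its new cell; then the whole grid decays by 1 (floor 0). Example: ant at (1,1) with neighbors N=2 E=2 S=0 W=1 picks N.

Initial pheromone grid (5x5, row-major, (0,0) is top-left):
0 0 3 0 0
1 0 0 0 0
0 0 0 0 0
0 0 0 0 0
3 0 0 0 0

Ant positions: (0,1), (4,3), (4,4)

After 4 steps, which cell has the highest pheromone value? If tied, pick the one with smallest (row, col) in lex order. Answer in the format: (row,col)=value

Step 1: ant0:(0,1)->E->(0,2) | ant1:(4,3)->N->(3,3) | ant2:(4,4)->N->(3,4)
  grid max=4 at (0,2)
Step 2: ant0:(0,2)->E->(0,3) | ant1:(3,3)->E->(3,4) | ant2:(3,4)->W->(3,3)
  grid max=3 at (0,2)
Step 3: ant0:(0,3)->W->(0,2) | ant1:(3,4)->W->(3,3) | ant2:(3,3)->E->(3,4)
  grid max=4 at (0,2)
Step 4: ant0:(0,2)->E->(0,3) | ant1:(3,3)->E->(3,4) | ant2:(3,4)->W->(3,3)
  grid max=4 at (3,3)
Final grid:
  0 0 3 1 0
  0 0 0 0 0
  0 0 0 0 0
  0 0 0 4 4
  0 0 0 0 0
Max pheromone 4 at (3,3)

Answer: (3,3)=4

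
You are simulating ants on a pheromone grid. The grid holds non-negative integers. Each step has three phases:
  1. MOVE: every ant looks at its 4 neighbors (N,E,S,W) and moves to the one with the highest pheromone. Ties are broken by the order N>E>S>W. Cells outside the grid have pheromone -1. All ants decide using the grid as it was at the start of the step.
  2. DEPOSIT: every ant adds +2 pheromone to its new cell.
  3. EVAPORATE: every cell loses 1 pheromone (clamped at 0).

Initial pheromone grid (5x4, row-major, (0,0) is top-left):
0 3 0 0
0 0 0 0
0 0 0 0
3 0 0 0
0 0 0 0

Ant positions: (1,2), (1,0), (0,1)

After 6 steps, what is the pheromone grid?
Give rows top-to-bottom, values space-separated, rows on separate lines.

After step 1: ants at (0,2),(0,0),(0,2)
  1 2 3 0
  0 0 0 0
  0 0 0 0
  2 0 0 0
  0 0 0 0
After step 2: ants at (0,1),(0,1),(0,1)
  0 7 2 0
  0 0 0 0
  0 0 0 0
  1 0 0 0
  0 0 0 0
After step 3: ants at (0,2),(0,2),(0,2)
  0 6 7 0
  0 0 0 0
  0 0 0 0
  0 0 0 0
  0 0 0 0
After step 4: ants at (0,1),(0,1),(0,1)
  0 11 6 0
  0 0 0 0
  0 0 0 0
  0 0 0 0
  0 0 0 0
After step 5: ants at (0,2),(0,2),(0,2)
  0 10 11 0
  0 0 0 0
  0 0 0 0
  0 0 0 0
  0 0 0 0
After step 6: ants at (0,1),(0,1),(0,1)
  0 15 10 0
  0 0 0 0
  0 0 0 0
  0 0 0 0
  0 0 0 0

0 15 10 0
0 0 0 0
0 0 0 0
0 0 0 0
0 0 0 0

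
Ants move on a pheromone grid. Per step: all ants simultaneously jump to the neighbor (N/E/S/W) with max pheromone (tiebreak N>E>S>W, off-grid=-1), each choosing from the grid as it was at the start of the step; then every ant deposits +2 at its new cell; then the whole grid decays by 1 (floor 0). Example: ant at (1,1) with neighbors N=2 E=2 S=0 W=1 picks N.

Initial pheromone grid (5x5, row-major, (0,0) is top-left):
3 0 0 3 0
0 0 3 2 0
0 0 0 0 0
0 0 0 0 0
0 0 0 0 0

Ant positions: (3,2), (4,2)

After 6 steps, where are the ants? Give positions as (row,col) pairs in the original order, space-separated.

Step 1: ant0:(3,2)->N->(2,2) | ant1:(4,2)->N->(3,2)
  grid max=2 at (0,0)
Step 2: ant0:(2,2)->N->(1,2) | ant1:(3,2)->N->(2,2)
  grid max=3 at (1,2)
Step 3: ant0:(1,2)->S->(2,2) | ant1:(2,2)->N->(1,2)
  grid max=4 at (1,2)
Step 4: ant0:(2,2)->N->(1,2) | ant1:(1,2)->S->(2,2)
  grid max=5 at (1,2)
Step 5: ant0:(1,2)->S->(2,2) | ant1:(2,2)->N->(1,2)
  grid max=6 at (1,2)
Step 6: ant0:(2,2)->N->(1,2) | ant1:(1,2)->S->(2,2)
  grid max=7 at (1,2)

(1,2) (2,2)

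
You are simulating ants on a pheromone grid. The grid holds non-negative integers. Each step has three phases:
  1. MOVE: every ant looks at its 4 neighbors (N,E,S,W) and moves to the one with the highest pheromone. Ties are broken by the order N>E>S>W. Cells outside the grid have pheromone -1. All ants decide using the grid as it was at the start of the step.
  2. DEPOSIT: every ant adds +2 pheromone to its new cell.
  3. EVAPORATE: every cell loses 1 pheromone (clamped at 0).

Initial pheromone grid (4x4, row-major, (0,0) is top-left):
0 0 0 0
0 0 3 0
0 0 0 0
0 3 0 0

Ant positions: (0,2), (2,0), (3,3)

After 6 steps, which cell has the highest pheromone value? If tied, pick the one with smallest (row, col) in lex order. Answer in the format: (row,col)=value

Step 1: ant0:(0,2)->S->(1,2) | ant1:(2,0)->N->(1,0) | ant2:(3,3)->N->(2,3)
  grid max=4 at (1,2)
Step 2: ant0:(1,2)->N->(0,2) | ant1:(1,0)->N->(0,0) | ant2:(2,3)->N->(1,3)
  grid max=3 at (1,2)
Step 3: ant0:(0,2)->S->(1,2) | ant1:(0,0)->E->(0,1) | ant2:(1,3)->W->(1,2)
  grid max=6 at (1,2)
Step 4: ant0:(1,2)->N->(0,2) | ant1:(0,1)->E->(0,2) | ant2:(1,2)->N->(0,2)
  grid max=5 at (0,2)
Step 5: ant0:(0,2)->S->(1,2) | ant1:(0,2)->S->(1,2) | ant2:(0,2)->S->(1,2)
  grid max=10 at (1,2)
Step 6: ant0:(1,2)->N->(0,2) | ant1:(1,2)->N->(0,2) | ant2:(1,2)->N->(0,2)
  grid max=9 at (0,2)
Final grid:
  0 0 9 0
  0 0 9 0
  0 0 0 0
  0 0 0 0
Max pheromone 9 at (0,2)

Answer: (0,2)=9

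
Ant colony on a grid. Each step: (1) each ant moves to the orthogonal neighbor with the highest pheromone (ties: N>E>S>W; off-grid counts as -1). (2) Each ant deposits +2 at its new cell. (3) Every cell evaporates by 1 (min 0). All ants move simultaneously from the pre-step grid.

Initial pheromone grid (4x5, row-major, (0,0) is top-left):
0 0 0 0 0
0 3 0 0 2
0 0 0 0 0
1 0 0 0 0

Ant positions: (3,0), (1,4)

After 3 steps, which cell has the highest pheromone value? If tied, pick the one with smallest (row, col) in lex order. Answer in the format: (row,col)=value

Step 1: ant0:(3,0)->N->(2,0) | ant1:(1,4)->N->(0,4)
  grid max=2 at (1,1)
Step 2: ant0:(2,0)->N->(1,0) | ant1:(0,4)->S->(1,4)
  grid max=2 at (1,4)
Step 3: ant0:(1,0)->E->(1,1) | ant1:(1,4)->N->(0,4)
  grid max=2 at (1,1)
Final grid:
  0 0 0 0 1
  0 2 0 0 1
  0 0 0 0 0
  0 0 0 0 0
Max pheromone 2 at (1,1)

Answer: (1,1)=2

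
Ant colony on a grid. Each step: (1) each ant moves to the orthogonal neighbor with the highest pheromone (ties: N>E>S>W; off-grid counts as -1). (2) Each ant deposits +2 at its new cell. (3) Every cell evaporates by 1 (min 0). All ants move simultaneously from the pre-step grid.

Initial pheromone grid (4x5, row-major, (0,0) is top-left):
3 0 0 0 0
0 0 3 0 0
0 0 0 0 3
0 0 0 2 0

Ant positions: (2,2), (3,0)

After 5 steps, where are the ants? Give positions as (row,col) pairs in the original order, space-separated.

Step 1: ant0:(2,2)->N->(1,2) | ant1:(3,0)->N->(2,0)
  grid max=4 at (1,2)
Step 2: ant0:(1,2)->N->(0,2) | ant1:(2,0)->N->(1,0)
  grid max=3 at (1,2)
Step 3: ant0:(0,2)->S->(1,2) | ant1:(1,0)->N->(0,0)
  grid max=4 at (1,2)
Step 4: ant0:(1,2)->N->(0,2) | ant1:(0,0)->E->(0,1)
  grid max=3 at (1,2)
Step 5: ant0:(0,2)->S->(1,2) | ant1:(0,1)->E->(0,2)
  grid max=4 at (1,2)

(1,2) (0,2)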